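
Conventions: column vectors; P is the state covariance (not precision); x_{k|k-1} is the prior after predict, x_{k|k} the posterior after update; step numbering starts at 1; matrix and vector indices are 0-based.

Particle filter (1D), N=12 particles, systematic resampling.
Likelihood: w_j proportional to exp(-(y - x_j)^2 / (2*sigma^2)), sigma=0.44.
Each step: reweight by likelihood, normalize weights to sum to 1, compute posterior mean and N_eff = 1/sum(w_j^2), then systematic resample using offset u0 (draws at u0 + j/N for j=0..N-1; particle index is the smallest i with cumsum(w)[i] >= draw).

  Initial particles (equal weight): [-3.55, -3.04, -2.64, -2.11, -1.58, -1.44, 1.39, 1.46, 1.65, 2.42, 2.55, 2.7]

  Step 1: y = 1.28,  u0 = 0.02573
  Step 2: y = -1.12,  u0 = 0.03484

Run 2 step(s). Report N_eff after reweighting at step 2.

N_eff = 7.9160

step 1: w=[0.0000, 0.0000, 0.0000, 0.0000, 0.0000, 0.0000, 0.3662, 0.3475, 0.2653, 0.0132, 0.0059, 0.0021]  mean=1.5064  Neff=3.0733  idx=[6, 6, 6, 6, 6, 7, 7, 7, 7, 8, 8, 8]
step 2: w=[0.1497, 0.1497, 0.1497, 0.1497, 0.1497, 0.0596, 0.0596, 0.0596, 0.0596, 0.0043, 0.0043, 0.0043]  mean=1.4101  Neff=7.9160  idx=[0, 0, 1, 1, 2, 3, 3, 4, 4, 5, 7, 8]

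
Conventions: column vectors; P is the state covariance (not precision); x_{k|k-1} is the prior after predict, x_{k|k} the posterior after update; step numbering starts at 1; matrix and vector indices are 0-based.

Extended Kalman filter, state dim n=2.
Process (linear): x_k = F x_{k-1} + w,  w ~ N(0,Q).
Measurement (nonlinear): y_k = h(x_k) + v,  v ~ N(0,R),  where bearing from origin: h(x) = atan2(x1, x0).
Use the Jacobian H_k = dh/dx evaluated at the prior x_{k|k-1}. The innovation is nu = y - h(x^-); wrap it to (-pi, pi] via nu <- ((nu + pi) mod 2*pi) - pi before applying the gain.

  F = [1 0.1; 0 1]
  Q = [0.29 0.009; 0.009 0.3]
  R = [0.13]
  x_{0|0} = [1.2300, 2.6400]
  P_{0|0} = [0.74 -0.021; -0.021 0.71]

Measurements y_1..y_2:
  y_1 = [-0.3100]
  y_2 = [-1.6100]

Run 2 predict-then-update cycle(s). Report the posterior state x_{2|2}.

x_post = [3.8800, -0.8481]

step 1: x^-=[1.4940, 2.6400]  P^-=[1.0329 0.0590; 0.0590 1.0100]  H_jac=[-0.2869 0.1624]  S=[0.2362]  K=[-1.2143; 0.6227]  nu=[-1.3658]  x^+=[3.1526, 1.7895]  P^+=[0.6847 0.2376; 0.2376 0.9184]
step 2: x^-=[3.3315, 1.7895]  P^-=[1.0314 0.3384; 0.3384 1.2184]  H_jac=[-0.1251 0.2330]  S=[0.1925]  K=[-0.2608; 1.2542]  nu=[-2.1029]  x^+=[3.8800, -0.8481]  P^+=[1.0183 0.4014; 0.4014 0.9155]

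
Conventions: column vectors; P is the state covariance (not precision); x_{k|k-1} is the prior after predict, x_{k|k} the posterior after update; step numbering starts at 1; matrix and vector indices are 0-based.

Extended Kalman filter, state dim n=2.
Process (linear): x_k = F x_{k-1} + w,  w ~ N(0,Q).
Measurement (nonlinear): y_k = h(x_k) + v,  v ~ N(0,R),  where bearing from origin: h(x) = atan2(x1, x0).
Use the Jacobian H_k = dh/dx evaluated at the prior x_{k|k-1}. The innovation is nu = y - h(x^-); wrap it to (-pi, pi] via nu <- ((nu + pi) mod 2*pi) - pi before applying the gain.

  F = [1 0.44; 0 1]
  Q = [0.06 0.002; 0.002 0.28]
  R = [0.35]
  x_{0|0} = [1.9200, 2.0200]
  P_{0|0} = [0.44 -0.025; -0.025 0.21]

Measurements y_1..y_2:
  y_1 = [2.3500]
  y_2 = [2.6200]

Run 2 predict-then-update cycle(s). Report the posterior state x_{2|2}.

step 1: x^-=[2.8088, 2.0200]  P^-=[0.5187 0.0694; 0.0694 0.4900]  H_jac=[-0.1688 0.2347]  S=[0.3863]  K=[-0.1844; 0.2674]  nu=[1.7265]  x^+=[2.4904, 2.4816]  P^+=[0.5055 0.0884; 0.0884 0.4624]
step 2: x^-=[3.5823, 2.4816]  P^-=[0.7329 0.2939; 0.2939 0.7424]  H_jac=[-0.1307 0.1886]  S=[0.3744]  K=[-0.1077; 0.2714]  nu=[2.0142]  x^+=[3.3653, 3.0283]  P^+=[0.7285 0.3048; 0.3048 0.7148]

x_post = [3.3653, 3.0283]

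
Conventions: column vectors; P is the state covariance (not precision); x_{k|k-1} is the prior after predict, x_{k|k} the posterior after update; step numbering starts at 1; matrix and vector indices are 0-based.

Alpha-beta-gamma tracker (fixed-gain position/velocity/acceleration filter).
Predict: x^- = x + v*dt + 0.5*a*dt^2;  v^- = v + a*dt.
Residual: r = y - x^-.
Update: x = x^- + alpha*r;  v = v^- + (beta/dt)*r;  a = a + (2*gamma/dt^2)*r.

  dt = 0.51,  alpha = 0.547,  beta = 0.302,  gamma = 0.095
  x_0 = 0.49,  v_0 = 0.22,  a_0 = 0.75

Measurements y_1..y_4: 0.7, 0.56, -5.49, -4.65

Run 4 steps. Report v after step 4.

v_post = -5.4285

step 1: x_pred=0.6997  r=0.0003  x^+=0.6999  v^+=0.6027  a^+=0.7502
step 2: x_pred=1.1048  r=-0.5448  x^+=0.8068  v^+=0.6626  a^+=0.3522
step 3: x_pred=1.1906  r=-6.6806  x^+=-2.4637  v^+=-3.1137  a^+=-4.5278
step 4: x_pred=-4.6405  r=-0.0095  x^+=-4.6457  v^+=-5.4285  a^+=-4.5348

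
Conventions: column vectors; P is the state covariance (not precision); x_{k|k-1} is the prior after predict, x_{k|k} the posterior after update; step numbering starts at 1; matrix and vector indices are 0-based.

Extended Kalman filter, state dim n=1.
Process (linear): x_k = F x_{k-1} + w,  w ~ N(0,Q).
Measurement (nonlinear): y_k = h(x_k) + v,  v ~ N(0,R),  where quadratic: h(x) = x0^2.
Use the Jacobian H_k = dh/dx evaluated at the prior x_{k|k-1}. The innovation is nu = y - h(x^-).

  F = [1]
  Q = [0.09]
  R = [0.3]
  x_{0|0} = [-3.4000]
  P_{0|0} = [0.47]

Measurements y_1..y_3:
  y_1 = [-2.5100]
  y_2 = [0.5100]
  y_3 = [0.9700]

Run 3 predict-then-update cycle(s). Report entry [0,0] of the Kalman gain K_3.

K[0,0] = -0.3056

step 1: x^-=[-3.4000]  P^-=[0.5600]  H_jac=[-6.8000]  S=[26.1944]  K=[-0.1454]  nu=[-14.0700]  x^+=[-1.3546]  P^+=[0.0064]
step 2: x^-=[-1.3546]  P^-=[0.0964]  H_jac=[-2.7092]  S=[1.0076]  K=[-0.2592]  nu=[-1.3249]  x^+=[-1.0111]  P^+=[0.0287]
step 3: x^-=[-1.0111]  P^-=[0.1187]  H_jac=[-2.0223]  S=[0.7855]  K=[-0.3056]  nu=[-0.0524]  x^+=[-0.9951]  P^+=[0.0453]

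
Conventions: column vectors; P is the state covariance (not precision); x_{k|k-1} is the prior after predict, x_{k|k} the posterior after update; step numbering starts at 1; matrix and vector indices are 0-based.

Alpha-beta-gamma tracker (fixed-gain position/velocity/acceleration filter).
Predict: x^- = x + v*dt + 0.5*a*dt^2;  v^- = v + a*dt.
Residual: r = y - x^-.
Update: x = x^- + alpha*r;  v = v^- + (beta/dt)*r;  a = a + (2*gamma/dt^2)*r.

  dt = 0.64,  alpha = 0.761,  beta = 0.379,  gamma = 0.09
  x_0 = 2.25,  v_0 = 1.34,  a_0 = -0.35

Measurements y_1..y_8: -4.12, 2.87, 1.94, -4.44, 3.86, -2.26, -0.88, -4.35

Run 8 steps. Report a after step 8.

step 1: x_pred=3.0359  r=-7.1559  x^+=-2.4097  v^+=-3.1216  a^+=-3.4947
step 2: x_pred=-5.1233  r=7.9933  x^+=0.9596  v^+=-0.6247  a^+=0.0180
step 3: x_pred=0.5635  r=1.3765  x^+=1.6110  v^+=0.2020  a^+=0.6229
step 4: x_pred=1.8678  r=-6.3078  x^+=-2.9324  v^+=-3.1348  a^+=-2.1491
step 5: x_pred=-5.3788  r=9.2388  x^+=1.6519  v^+=0.9609  a^+=1.9109
step 6: x_pred=2.6583  r=-4.9183  x^+=-1.0845  v^+=-0.7286  a^+=-0.2504
step 7: x_pred=-1.6021  r=0.7221  x^+=-1.0526  v^+=-0.4612  a^+=0.0669
step 8: x_pred=-1.3341  r=-3.0159  x^+=-3.6292  v^+=-2.2044  a^+=-1.2584

a_post = -1.2584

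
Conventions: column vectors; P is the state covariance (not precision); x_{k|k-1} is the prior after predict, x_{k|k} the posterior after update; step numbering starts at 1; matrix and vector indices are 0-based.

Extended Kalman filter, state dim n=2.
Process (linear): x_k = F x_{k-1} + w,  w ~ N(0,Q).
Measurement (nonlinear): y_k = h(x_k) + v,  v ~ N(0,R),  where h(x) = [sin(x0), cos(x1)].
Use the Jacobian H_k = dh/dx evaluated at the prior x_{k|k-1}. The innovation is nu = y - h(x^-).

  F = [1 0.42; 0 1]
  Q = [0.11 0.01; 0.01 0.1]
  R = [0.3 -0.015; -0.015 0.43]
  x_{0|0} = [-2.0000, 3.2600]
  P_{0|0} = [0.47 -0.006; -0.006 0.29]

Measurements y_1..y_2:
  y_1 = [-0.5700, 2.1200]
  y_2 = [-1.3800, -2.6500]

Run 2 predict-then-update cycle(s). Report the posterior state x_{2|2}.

x_post = [-0.5191, 2.4100]

step 1: x^-=[-0.6308, 3.2600]  P^-=[0.6261 0.1258; 0.1258 0.3900]  H_jac=[0.8076 0.0000; 0.0000 0.1181]  S=[0.7083 -0.0030; -0.0030 0.4354]  K=[0.7140 0.0390; 0.1439 0.1068]  nu=[0.0198, 3.1130]  x^+=[-0.4951, 3.5953]  P^+=[0.2645 0.0515; 0.0515 0.3705]
step 2: x^-=[1.0149, 3.5953]  P^-=[0.4831 0.2171; 0.2171 0.4705]  H_jac=[0.5277 0.0000; 0.0000 0.4383]  S=[0.4345 0.0352; 0.0352 0.5204]  K=[0.5750 0.1439; 0.2328 0.3805]  nu=[-2.2294, -1.7512]  x^+=[-0.5191, 2.4100]  P^+=[0.3228 0.1215; 0.1215 0.3653]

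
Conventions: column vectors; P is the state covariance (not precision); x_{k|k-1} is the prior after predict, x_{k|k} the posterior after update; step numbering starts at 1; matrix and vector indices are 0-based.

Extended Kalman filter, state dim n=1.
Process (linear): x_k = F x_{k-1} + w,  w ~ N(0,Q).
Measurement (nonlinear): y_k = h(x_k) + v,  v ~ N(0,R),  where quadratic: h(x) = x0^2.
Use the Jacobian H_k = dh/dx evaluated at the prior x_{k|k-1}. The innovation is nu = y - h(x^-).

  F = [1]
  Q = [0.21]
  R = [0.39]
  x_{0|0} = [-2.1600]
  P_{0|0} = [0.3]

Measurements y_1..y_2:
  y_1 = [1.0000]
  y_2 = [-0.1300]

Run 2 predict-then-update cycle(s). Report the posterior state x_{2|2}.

step 1: x^-=[-2.1600]  P^-=[0.5100]  H_jac=[-4.3200]  S=[9.9078]  K=[-0.2224]  nu=[-3.6656]  x^+=[-1.3449]  P^+=[0.0201]
step 2: x^-=[-1.3449]  P^-=[0.2301]  H_jac=[-2.6898]  S=[2.0546]  K=[-0.3012]  nu=[-1.9387]  x^+=[-0.7609]  P^+=[0.0437]

x_post = [-0.7609]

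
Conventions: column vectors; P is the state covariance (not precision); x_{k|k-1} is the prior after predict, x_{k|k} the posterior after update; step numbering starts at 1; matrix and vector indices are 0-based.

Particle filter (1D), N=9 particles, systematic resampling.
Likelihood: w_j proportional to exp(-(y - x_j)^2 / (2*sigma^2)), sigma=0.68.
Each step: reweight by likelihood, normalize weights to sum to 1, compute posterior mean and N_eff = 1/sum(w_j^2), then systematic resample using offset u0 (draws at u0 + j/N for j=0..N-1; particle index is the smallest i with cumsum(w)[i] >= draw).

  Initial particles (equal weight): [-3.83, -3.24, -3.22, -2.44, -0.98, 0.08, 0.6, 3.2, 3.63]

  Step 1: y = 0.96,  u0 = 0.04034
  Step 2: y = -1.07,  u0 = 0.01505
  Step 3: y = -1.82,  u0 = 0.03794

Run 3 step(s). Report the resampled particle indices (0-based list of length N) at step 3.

resampled_idx = [0, 1, 1, 2, 3, 4, 5, 5, 6]

step 1: w=[0.0000, 0.0000, 0.0000, 0.0000, 0.0129, 0.3269, 0.6565, 0.0033, 0.0003]  mean=0.4193  Neff=1.8585  idx=[5, 5, 5, 6, 6, 6, 6, 6, 6]
step 2: w=[0.2365, 0.2365, 0.2365, 0.0484, 0.0484, 0.0484, 0.0484, 0.0484, 0.0484]  mean=0.2311  Neff=5.4998  idx=[0, 0, 1, 1, 1, 2, 2, 4, 7]
step 3: w=[0.1393, 0.1393, 0.1393, 0.1393, 0.1393, 0.1393, 0.1393, 0.0123, 0.0123]  mean=0.0928  Neff=7.3406  idx=[0, 1, 1, 2, 3, 4, 5, 5, 6]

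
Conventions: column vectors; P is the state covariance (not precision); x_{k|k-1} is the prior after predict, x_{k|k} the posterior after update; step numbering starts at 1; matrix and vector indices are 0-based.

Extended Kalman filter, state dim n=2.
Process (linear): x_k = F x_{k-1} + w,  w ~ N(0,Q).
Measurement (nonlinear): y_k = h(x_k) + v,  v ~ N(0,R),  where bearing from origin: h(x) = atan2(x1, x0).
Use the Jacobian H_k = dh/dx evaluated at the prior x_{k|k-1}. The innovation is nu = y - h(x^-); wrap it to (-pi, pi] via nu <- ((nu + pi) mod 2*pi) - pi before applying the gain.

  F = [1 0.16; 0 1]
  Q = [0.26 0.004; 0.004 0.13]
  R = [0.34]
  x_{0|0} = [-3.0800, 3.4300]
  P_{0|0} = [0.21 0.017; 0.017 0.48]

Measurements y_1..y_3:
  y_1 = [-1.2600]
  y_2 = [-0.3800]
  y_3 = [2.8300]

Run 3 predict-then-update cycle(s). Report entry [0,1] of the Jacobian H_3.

step 1: x^-=[-2.5312, 3.4300]  P^-=[0.4877 0.0978; 0.0978 0.6100]  H_jac=[-0.1888 -0.1393]  S=[0.3744]  K=[-0.2823; -0.2763]  nu=[2.8166]  x^+=[-3.3264, 2.6518]  P^+=[0.4579 0.0686; 0.0686 0.5814]
step 2: x^-=[-2.9021, 2.6518]  P^-=[0.7547 0.1656; 0.1656 0.7114]  H_jac=[-0.1716 -0.1878]  S=[0.3980]  K=[-0.4036; -0.4071]  nu=[-2.7812]  x^+=[-1.7797, 3.7840]  P^+=[0.6899 0.1002; 0.1002 0.6455]
step 3: x^-=[-1.1742, 3.7840]  P^-=[0.9985 0.2075; 0.2075 0.7755]  H_jac=[-0.2411 -0.0748]  S=[0.4098]  K=[-0.6252; -0.2636]  nu=[0.9583]  x^+=[-1.7733, 3.5314]  P^+=[0.8383 0.1400; 0.1400 0.7470]

H_jac[0,1] = -0.0748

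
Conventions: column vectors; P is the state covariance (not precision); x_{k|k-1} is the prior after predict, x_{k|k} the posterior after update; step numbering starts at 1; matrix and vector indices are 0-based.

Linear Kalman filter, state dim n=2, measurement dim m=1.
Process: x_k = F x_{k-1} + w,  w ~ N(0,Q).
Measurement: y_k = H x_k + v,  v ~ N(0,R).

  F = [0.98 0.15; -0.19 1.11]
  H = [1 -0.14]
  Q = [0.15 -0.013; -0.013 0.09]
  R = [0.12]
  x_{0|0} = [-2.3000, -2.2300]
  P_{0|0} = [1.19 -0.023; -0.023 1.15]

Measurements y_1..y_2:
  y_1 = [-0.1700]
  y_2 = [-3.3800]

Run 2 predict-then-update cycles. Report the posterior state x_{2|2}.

step 1: x^-=[-2.5885, -2.0383]  P^-=[1.3120 -0.0675; -0.0675 1.5596]  S=[1.4814]  K=[0.8920; -0.1929]  nu=[2.1331]  x^+=[-0.6858, -2.4498]  P^+=[0.1333 0.1875; 0.1875 1.5044]
step 2: x^-=[-1.0395, -2.5890]  P^-=[0.3670 0.4113; 0.4113 1.8694]  S=[0.4085]  K=[0.7575; 0.3661]  nu=[-2.7029]  x^+=[-3.0869, -3.5786]  P^+=[0.1326 0.2980; 0.2980 1.8146]

x_post = [-3.0869, -3.5786]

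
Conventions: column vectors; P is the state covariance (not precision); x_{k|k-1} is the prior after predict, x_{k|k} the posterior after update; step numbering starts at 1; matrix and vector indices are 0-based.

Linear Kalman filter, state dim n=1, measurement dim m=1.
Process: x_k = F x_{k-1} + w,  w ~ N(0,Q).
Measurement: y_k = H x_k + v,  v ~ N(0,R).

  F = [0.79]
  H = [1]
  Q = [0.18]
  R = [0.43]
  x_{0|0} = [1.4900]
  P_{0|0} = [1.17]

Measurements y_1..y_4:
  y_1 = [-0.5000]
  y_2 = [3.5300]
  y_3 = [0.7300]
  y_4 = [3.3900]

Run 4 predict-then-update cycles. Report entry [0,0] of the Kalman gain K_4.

K[0,0] = 0.4035

step 1: x^-=[1.1771]  P^-=[0.9102]  S=[1.3402]  K=[0.6792]  nu=[-1.6771]  x^+=[0.0381]  P^+=[0.2920]
step 2: x^-=[0.0301]  P^-=[0.3623]  S=[0.7923]  K=[0.4572]  nu=[3.4999]  x^+=[1.6304]  P^+=[0.1966]
step 3: x^-=[1.2880]  P^-=[0.3027]  S=[0.7327]  K=[0.4131]  nu=[-0.5580]  x^+=[1.0575]  P^+=[0.1776]
step 4: x^-=[0.8354]  P^-=[0.2909]  S=[0.7209]  K=[0.4035]  nu=[2.5546]  x^+=[1.8662]  P^+=[0.1735]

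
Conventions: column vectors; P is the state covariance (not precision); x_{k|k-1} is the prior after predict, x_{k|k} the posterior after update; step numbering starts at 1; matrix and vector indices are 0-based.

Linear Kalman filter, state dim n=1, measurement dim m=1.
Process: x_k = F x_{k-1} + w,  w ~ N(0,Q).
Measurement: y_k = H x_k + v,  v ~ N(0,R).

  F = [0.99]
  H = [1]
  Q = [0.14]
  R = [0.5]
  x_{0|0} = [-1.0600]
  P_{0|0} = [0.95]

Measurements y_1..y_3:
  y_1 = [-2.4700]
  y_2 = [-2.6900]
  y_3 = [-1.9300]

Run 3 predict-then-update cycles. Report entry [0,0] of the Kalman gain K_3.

step 1: x^-=[-1.0494]  P^-=[1.0711]  S=[1.5711]  K=[0.6818]  nu=[-1.4206]  x^+=[-2.0179]  P^+=[0.3409]
step 2: x^-=[-1.9977]  P^-=[0.4741]  S=[0.9741]  K=[0.4867]  nu=[-0.6923]  x^+=[-2.3347]  P^+=[0.2434]
step 3: x^-=[-2.3113]  P^-=[0.3785]  S=[0.8785]  K=[0.4309]  nu=[0.3813]  x^+=[-2.1470]  P^+=[0.2154]

K[0,0] = 0.4309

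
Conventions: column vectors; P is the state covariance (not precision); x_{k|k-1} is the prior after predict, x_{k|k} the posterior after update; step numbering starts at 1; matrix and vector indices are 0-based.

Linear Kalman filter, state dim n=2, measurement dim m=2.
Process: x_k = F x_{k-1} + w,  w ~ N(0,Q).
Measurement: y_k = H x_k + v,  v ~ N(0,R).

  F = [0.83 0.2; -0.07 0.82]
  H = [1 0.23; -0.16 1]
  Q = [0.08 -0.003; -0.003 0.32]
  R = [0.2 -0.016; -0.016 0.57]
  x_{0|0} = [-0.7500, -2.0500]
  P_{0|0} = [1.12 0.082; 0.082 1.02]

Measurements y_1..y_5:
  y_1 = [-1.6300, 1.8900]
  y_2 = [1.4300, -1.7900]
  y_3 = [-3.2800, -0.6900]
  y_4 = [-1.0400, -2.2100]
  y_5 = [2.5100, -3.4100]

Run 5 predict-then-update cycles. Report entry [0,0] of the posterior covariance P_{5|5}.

step 1: x^-=[-1.0325, -1.6285]  P^-=[0.9196 0.1539; 0.1539 1.0019]  S=[1.2434 0.2155; 0.2155 1.5462]  K=[0.7863 -0.1052; 0.2045 0.6036]  nu=[-0.2229, 3.3533]  x^+=[-1.5607, 0.3498]  P^+=[0.1694 -0.0455; -0.0455 0.3335]
step 2: x^-=[-1.2254, 0.3961]  P^-=[0.1949 0.0115; 0.0115 0.5503]  S=[0.4294 0.0905; 0.0905 1.1216]  K=[0.4719 -0.0556; 0.2224 0.4710]  nu=[2.5643, -2.3822]  x^+=[0.1172, -0.1557]  P^+=[0.1006 -0.0231; -0.0231 0.2612]
step 3: x^-=[0.0661, -0.1359]  P^-=[0.1521 0.0186; 0.0186 0.4988]  S=[0.3870 0.0923; 0.0923 1.0668]  K=[0.4138 -0.0412; 0.2385 0.4442]  nu=[-3.3149, -0.5435]  x^+=[-1.2832, -1.1680]  P^+=[0.0871 -0.0162; -0.0162 0.2468]
step 4: x^-=[-1.2986, -0.8679]  P^-=[0.1445 0.0216; 0.0216 0.4882]  S=[0.3803 0.0940; 0.0940 1.0550]  K=[0.4023 -0.0373; 0.2439 0.4377]  nu=[0.4583, -1.5499]  x^+=[-1.0565, -1.4346]  P^+=[0.0843 -0.0142; -0.0142 0.2433]
step 5: x^-=[-1.1638, -1.1024]  P^-=[0.1431 0.0226; 0.0226 0.4857]  S=[0.3792 0.0945; 0.0945 1.0521]  K=[0.4002 -0.0363; 0.2453 0.4361]  nu=[3.9274, -2.4938]  x^+=[0.4982, -1.2265]  P^+=[0.0838 -0.0137; -0.0137 0.2425]

P_post[0,0] = 0.0838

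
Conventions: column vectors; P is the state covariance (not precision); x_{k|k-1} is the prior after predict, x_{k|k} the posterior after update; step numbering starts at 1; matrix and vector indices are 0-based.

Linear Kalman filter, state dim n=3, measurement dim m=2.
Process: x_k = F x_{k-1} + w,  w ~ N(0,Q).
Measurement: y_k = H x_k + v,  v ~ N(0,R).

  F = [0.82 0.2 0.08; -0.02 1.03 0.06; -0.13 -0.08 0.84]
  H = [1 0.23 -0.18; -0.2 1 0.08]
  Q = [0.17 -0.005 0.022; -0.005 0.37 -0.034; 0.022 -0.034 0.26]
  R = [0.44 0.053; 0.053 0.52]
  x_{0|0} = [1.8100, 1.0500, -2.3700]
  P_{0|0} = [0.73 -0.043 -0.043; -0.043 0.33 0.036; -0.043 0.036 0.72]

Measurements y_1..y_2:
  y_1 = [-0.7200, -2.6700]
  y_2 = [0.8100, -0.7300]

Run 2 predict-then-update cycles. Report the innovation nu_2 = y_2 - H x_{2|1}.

innov = [0.9850, 0.6914]

step 1: x^-=[1.5046, 0.9031, -2.3101]  P^-=[0.6601 0.0197 -0.0321; 0.0197 0.7293 0.0147; -0.0321 0.0147 0.7861]  S=[1.1835 0.0901; 0.0901 1.2763]  K=[0.5764 -0.1307; 0.1134 0.5613; -0.1497 0.0764]  nu=[-2.8481, -3.0874]  x^+=[0.2666, -1.1528, -2.1197]  P^+=[0.2587 0.0081 0.0770; 0.0081 0.3006 -0.0131; 0.0770 -0.0131 0.7542]
step 2: x^-=[-0.1815, -1.3199, -1.7230]  P^-=[0.3731 0.0656 0.0897; 0.0656 0.6895 -0.0344; 0.0897 -0.0344 0.7836]  S=[0.8757 0.2042; 0.2042 1.1949]  K=[0.4429 -0.0773; 0.1370 0.5404; -0.0726 0.0211]  nu=[0.9850, 0.6914]  x^+=[0.2013, -0.8113, -1.7799]  P^+=[0.2082 0.0156 0.1167; 0.0156 0.2939 -0.0319; 0.1167 -0.0319 0.7791]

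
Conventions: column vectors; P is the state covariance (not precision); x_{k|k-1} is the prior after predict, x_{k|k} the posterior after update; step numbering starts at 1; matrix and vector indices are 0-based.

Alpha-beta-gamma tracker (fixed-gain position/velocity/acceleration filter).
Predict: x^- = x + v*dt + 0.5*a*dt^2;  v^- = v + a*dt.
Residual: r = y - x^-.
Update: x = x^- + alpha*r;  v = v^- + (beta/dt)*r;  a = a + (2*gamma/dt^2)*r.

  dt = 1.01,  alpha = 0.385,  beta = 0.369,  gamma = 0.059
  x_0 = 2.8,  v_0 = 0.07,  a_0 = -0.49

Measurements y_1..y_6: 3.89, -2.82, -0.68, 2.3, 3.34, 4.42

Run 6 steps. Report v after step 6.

v_post = 3.3540

step 1: x_pred=2.6208  r=1.2692  x^+=3.1094  v^+=0.0388  a^+=-0.3432
step 2: x_pred=2.9736  r=-5.7936  x^+=0.7431  v^+=-2.4245  a^+=-1.0134
step 3: x_pred=-2.2225  r=1.5425  x^+=-1.6287  v^+=-2.8844  a^+=-0.8349
step 4: x_pred=-4.9678  r=7.2678  x^+=-2.1697  v^+=-1.0724  a^+=0.0058
step 5: x_pred=-3.2499  r=6.5899  x^+=-0.7128  v^+=1.3410  a^+=0.7681
step 6: x_pred=1.0334  r=3.3866  x^+=2.3372  v^+=3.3540  a^+=1.1598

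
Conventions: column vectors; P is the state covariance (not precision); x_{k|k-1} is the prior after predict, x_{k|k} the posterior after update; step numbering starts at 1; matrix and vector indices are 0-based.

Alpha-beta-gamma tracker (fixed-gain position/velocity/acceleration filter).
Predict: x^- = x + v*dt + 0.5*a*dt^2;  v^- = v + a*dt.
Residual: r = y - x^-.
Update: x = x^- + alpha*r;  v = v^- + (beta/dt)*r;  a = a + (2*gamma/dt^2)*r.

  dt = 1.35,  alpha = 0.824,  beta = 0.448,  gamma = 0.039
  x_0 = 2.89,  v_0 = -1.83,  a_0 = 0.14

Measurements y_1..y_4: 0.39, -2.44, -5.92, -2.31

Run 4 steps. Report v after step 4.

v_post = 0.0368

step 1: x_pred=0.5471  r=-0.1571  x^+=0.4176  v^+=-1.6931  a^+=0.1333
step 2: x_pred=-1.7466  r=-0.6934  x^+=-2.3180  v^+=-1.7433  a^+=0.1036
step 3: x_pred=-4.5770  r=-1.3430  x^+=-5.6836  v^+=-2.0491  a^+=0.0461
step 4: x_pred=-8.4079  r=6.0979  x^+=-3.3832  v^+=0.0368  a^+=0.3071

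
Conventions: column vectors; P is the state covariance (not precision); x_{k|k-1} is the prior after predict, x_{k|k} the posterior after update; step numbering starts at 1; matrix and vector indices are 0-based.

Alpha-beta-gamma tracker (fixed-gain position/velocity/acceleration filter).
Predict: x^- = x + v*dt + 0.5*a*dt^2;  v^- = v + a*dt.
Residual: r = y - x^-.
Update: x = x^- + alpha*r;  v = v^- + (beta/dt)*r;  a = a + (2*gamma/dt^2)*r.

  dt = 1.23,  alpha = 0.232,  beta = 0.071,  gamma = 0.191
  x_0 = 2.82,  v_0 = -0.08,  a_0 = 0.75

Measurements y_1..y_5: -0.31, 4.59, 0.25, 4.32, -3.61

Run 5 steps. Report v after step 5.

step 1: x_pred=3.2889  r=-3.5989  x^+=2.4540  v^+=0.6348  a^+=-0.1587
step 2: x_pred=3.1147  r=1.4753  x^+=3.4570  v^+=0.5247  a^+=0.2138
step 3: x_pred=4.2641  r=-4.0141  x^+=3.3328  v^+=0.5560  a^+=-0.7997
step 4: x_pred=3.4117  r=0.9083  x^+=3.6224  v^+=-0.3753  a^+=-0.5704
step 5: x_pred=2.7294  r=-6.3394  x^+=1.2586  v^+=-1.4428  a^+=-2.1710

v_post = -1.4428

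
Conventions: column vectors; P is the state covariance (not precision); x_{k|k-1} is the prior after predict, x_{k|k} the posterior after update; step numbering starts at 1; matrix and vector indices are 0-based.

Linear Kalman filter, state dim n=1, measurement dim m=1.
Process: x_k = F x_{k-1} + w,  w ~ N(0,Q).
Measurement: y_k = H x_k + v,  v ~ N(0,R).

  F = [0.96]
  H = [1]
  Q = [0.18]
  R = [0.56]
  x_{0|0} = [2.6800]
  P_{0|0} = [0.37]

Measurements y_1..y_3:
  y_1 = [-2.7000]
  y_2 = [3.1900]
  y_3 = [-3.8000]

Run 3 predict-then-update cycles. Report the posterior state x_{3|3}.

x_post = [-0.8109]

step 1: x^-=[2.5728]  P^-=[0.5210]  S=[1.0810]  K=[0.4820]  nu=[-5.2728]  x^+=[0.0315]  P^+=[0.2699]
step 2: x^-=[0.0303]  P^-=[0.4287]  S=[0.9887]  K=[0.4336]  nu=[3.1597]  x^+=[1.4004]  P^+=[0.2428]
step 3: x^-=[1.3444]  P^-=[0.4038]  S=[0.9638]  K=[0.4190]  nu=[-5.1444]  x^+=[-0.8109]  P^+=[0.2346]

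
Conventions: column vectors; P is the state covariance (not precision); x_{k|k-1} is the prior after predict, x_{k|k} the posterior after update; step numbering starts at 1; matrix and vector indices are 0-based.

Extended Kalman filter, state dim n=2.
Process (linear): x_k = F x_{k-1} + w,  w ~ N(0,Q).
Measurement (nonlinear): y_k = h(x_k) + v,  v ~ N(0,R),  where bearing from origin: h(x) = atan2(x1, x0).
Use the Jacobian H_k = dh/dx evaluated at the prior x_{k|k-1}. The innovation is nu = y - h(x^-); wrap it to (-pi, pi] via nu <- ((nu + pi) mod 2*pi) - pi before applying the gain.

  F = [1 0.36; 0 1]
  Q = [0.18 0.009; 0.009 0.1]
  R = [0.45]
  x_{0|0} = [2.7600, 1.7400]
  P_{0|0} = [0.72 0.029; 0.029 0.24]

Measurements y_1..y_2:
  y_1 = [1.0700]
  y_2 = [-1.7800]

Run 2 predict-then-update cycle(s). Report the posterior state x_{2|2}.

x_post = [4.2483, 1.5162]

step 1: x^-=[3.3864, 1.7400]  P^-=[0.9520 0.1244; 0.1244 0.3400]  H_jac=[-0.1200 0.2336]  S=[0.4753]  K=[-0.1793; 0.1357]  nu=[0.5954]  x^+=[3.2797, 1.8208]  P^+=[0.9367 0.1360; 0.1360 0.3312]
step 2: x^-=[3.9351, 1.8208]  P^-=[1.2575 0.2642; 0.2642 0.4312]  H_jac=[-0.0968 0.2093]  S=[0.4700]  K=[-0.1415; 0.1376]  nu=[-2.2134]  x^+=[4.2483, 1.5162]  P^+=[1.2481 0.2734; 0.2734 0.4223]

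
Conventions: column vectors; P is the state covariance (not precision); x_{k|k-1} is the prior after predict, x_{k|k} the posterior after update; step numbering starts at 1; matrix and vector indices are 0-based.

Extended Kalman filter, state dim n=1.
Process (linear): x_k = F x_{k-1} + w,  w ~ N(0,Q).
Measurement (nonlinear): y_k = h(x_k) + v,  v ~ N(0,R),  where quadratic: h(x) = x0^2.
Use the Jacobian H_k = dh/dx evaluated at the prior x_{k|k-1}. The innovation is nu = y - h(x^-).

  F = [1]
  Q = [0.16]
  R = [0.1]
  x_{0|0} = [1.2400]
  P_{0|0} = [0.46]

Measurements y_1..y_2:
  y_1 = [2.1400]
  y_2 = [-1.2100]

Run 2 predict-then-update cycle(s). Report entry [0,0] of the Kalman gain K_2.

K[0,0] = 0.3179

step 1: x^-=[1.2400]  P^-=[0.6200]  H_jac=[2.4800]  S=[3.9132]  K=[0.3929]  nu=[0.6024]  x^+=[1.4767]  P^+=[0.0158]
step 2: x^-=[1.4767]  P^-=[0.1758]  H_jac=[2.9534]  S=[1.6338]  K=[0.3179]  nu=[-3.3906]  x^+=[0.3989]  P^+=[0.0108]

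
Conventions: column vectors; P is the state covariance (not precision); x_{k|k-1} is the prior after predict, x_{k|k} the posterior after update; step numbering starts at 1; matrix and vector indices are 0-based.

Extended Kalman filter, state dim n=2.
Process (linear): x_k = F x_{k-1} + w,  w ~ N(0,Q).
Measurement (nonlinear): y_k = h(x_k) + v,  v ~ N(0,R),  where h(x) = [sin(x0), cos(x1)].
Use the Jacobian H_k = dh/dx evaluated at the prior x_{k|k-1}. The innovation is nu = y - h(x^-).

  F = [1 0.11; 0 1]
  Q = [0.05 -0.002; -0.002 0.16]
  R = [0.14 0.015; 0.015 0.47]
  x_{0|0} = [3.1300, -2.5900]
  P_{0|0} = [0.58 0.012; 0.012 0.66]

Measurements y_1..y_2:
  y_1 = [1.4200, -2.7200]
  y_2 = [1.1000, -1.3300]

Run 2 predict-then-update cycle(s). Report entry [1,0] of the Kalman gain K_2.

step 1: x^-=[2.8451, -2.5900]  P^-=[0.6406 0.0826; 0.0826 0.8200]  H_jac=[-0.9564 0.0000; 0.0000 0.5240]  S=[0.7259 -0.0264; -0.0264 0.6952]  K=[-0.8429 0.0303; -0.0865 0.6148]  nu=[1.1278, -1.8683]  x^+=[1.8379, -3.8362]  P^+=[0.1229 0.0030; 0.0030 0.5490]
step 2: x^-=[1.4160, -3.8362]  P^-=[0.1802 0.0614; 0.0614 0.7090]  H_jac=[0.1542 0.0000; 0.0000 -0.6401]  S=[0.1443 0.0089; 0.0089 0.7605]  K=[0.1960 -0.0540; 0.1027 -0.5979]  nu=[0.1120, -0.5617]  x^+=[1.4682, -3.4889]  P^+=[0.1726 0.0350; 0.0350 0.4366]

K[1,0] = 0.1027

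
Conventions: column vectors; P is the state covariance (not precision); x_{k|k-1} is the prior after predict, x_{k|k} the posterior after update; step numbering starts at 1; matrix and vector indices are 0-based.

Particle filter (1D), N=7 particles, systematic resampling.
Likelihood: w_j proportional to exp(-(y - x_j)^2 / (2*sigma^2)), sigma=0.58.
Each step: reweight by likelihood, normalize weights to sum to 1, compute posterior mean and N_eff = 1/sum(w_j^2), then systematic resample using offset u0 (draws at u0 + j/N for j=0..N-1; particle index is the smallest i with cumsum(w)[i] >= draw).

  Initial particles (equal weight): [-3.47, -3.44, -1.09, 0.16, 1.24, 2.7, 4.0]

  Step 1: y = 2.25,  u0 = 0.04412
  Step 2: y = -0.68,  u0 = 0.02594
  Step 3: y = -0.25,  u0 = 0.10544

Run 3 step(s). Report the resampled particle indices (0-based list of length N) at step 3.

step 1: w=[0.0000, 0.0000, 0.0000, 0.0016, 0.2259, 0.7616, 0.0109]  mean=2.3803  Neff=1.5841  idx=[4, 4, 5, 5, 5, 5, 5]
step 2: w=[0.5000, 0.5000, 0.0000, 0.0000, 0.0000, 0.0000, 0.0000]  mean=1.2400  Neff=2.0001  idx=[0, 0, 0, 0, 1, 1, 1]
step 3: w=[0.1429, 0.1429, 0.1429, 0.1429, 0.1429, 0.1429, 0.1429]  mean=1.2400  Neff=7.0000  idx=[0, 1, 2, 3, 4, 5, 6]

resampled_idx = [0, 1, 2, 3, 4, 5, 6]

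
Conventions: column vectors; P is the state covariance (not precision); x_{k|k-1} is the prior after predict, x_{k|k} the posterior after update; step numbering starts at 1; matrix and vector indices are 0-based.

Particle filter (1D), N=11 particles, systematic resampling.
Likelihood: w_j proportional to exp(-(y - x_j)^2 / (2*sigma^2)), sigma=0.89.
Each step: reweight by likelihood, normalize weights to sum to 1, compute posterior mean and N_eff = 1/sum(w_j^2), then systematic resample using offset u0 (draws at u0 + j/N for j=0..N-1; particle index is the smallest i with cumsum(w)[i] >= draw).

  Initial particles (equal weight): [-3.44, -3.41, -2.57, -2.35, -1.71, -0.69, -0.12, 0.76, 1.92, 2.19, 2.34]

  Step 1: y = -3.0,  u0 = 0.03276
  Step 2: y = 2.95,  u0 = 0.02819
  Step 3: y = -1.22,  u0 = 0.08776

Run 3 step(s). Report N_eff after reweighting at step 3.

N_eff = 10.7754

step 1: w=[0.2311, 0.2348, 0.2324, 0.2000, 0.0913, 0.0090, 0.0014, 0.0000, 0.0000, 0.0000, 0.0000]  mean=-2.8253  Neff=4.7405  idx=[0, 0, 0, 1, 1, 2, 2, 2, 3, 3, 4]
step 2: w=[0.0000, 0.0000, 0.0000, 0.0000, 0.0000, 0.0038, 0.0038, 0.0038, 0.0171, 0.0171, 0.9544]  mean=-1.7417  Neff=1.0970  idx=[8, 10, 10, 10, 10, 10, 10, 10, 10, 10, 10]
step 3: w=[0.0494, 0.0951, 0.0951, 0.0951, 0.0951, 0.0951, 0.0951, 0.0951, 0.0951, 0.0951, 0.0951]  mean=-1.7416  Neff=10.7754  idx=[1, 2, 3, 4, 5, 6, 7, 8, 9, 10, 10]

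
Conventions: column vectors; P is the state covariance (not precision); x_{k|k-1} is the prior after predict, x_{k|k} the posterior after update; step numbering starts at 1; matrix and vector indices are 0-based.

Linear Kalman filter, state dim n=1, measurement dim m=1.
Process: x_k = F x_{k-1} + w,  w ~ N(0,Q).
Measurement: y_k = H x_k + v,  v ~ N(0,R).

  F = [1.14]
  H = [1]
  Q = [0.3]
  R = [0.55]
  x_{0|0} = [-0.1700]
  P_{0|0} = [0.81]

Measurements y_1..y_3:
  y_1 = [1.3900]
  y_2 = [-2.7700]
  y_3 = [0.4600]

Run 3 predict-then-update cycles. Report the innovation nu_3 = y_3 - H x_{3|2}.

step 1: x^-=[-0.1938]  P^-=[1.3527]  S=[1.9027]  K=[0.7109]  nu=[1.5838]  x^+=[0.9322]  P^+=[0.3910]
step 2: x^-=[1.0627]  P^-=[0.8082]  S=[1.3582]  K=[0.5950]  nu=[-3.8327]  x^+=[-1.2179]  P^+=[0.3273]
step 3: x^-=[-1.3884]  P^-=[0.7253]  S=[1.2753]  K=[0.5687]  nu=[1.8484]  x^+=[-0.3372]  P^+=[0.3128]

innov = [1.8484]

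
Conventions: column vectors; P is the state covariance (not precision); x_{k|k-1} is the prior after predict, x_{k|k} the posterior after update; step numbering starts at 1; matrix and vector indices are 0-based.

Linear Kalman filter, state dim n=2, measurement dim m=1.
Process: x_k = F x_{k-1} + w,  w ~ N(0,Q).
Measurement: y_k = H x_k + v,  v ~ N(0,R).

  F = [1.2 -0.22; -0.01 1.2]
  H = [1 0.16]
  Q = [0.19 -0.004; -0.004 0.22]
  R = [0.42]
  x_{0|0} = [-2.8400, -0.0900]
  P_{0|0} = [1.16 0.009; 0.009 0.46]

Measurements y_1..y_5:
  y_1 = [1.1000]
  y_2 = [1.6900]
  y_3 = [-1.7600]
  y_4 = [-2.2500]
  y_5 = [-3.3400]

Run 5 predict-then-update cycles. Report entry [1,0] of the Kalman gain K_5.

K[1,0] = -0.8631

step 1: x^-=[-3.3882, -0.0796]  P^-=[1.8779 -0.1264; -0.1264 0.8823]  S=[2.2801]  K=[0.8148; 0.0065]  nu=[4.5009]  x^+=[0.2790, -0.0504]  P^+=[0.3643 -0.1384; -0.1384 0.8822]
step 2: x^-=[0.3458, -0.0633]  P^-=[0.8304 -0.4409; -0.4409 1.4937]  S=[1.1476]  K=[0.6622; -0.1759]  nu=[1.3543]  x^+=[1.2426, -0.3016]  P^+=[0.3273 -0.3072; -0.3072 1.4582]
step 3: x^-=[1.5575, -0.3743]  P^-=[0.8940 -0.8360; -0.8360 2.3272]  S=[1.1061]  K=[0.6874; -0.4191]  nu=[-3.2576]  x^+=[-0.6816, 0.9910]  P^+=[0.3715 -0.5173; -0.5173 2.1329]
step 4: x^-=[-1.0360, 1.1960]  P^-=[1.1013 -1.3176; -1.3176 3.3039]  S=[1.1842]  K=[0.7519; -0.6662]  nu=[-1.4054]  x^+=[-2.0927, 2.1324]  P^+=[0.4317 -0.7243; -0.7243 2.7782]
step 5: x^-=[-2.9804, 2.5798]  P^-=[1.3286 -1.7873; -1.7873 4.2380]  S=[1.2851]  K=[0.8113; -0.8631]  nu=[-0.7724]  x^+=[-3.6070, 3.2464]  P^+=[0.4827 -0.8874; -0.8874 3.2807]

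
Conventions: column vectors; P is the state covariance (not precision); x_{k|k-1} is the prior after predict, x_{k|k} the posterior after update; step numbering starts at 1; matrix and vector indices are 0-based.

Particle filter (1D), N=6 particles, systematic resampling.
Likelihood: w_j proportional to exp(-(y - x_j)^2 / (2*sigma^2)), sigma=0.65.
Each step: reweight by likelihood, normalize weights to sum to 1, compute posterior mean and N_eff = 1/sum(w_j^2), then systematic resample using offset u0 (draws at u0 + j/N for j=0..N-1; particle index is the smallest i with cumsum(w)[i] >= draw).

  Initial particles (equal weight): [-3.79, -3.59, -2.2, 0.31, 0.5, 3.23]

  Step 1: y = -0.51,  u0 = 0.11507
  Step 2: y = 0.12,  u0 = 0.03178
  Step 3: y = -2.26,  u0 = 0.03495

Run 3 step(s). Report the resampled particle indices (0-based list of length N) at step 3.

step 1: w=[0.0000, 0.0000, 0.0434, 0.5753, 0.3812, 0.0000]  mean=0.2734  Neff=2.0910  idx=[3, 3, 3, 3, 4, 4]
step 2: w=[0.1736, 0.1736, 0.1736, 0.1736, 0.1527, 0.1527]  mean=0.3680  Neff=5.9791  idx=[0, 1, 2, 3, 4, 5]
step 3: w=[0.2172, 0.2172, 0.2172, 0.2172, 0.0655, 0.0655]  mean=0.3349  Neff=5.0671  idx=[0, 0, 1, 2, 3, 3]

resampled_idx = [0, 0, 1, 2, 3, 3]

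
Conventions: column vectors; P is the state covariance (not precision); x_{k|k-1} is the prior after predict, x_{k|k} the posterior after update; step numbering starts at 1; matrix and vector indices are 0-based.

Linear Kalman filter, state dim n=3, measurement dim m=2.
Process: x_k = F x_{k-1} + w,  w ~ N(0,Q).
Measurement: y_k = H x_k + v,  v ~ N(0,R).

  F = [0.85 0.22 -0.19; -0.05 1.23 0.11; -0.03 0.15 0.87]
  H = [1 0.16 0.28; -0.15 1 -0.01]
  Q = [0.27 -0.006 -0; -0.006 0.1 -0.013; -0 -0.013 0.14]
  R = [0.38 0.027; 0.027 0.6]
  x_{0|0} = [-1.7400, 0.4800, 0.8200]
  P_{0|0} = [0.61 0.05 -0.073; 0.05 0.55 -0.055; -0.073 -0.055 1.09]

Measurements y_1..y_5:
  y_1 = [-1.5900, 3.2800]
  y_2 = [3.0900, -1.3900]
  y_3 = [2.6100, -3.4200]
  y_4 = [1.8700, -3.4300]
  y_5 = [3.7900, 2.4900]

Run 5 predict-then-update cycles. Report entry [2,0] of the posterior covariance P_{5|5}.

step 1: x^-=[-1.5292, 0.7676, 0.8376]  P^-=[0.8236 0.1499 -0.2349; 0.1499 0.9266 0.1351; -0.2349 0.1351 0.9670]  S=[1.2316 0.2451; 0.2451 1.4968]  K=[0.6522 -0.0876; 0.1579 0.5772; 0.0262 0.1031]  nu=[-0.4181, 2.2914]  x^+=[-2.0027, 2.0243, 1.0629]  P^+=[0.3162 0.0099 -0.2583; 0.0099 0.3524 0.0333; -0.2583 0.0333 0.9489]
step 2: x^-=[-1.4589, 2.7069, 1.2884]  P^-=[0.6341 0.0327 -0.3391; 0.0327 0.6561 0.1911; -0.3391 0.1911 0.8885]  S=[0.9382 0.1372; 0.1372 1.2558]  K=[0.5966 -0.1121; 0.1303 0.5028; -0.0923 0.1957]  nu=[3.7551, -4.3029]  x^+=[1.2639, 1.0328, 0.0995]  P^+=[0.3027 -0.0085 -0.2773; -0.0085 0.3047 0.0817; -0.2773 0.0817 0.8374]
step 3: x^-=[1.2826, 1.2181, 0.2036]  P^-=[0.6132 -0.0084 -0.3305; -0.0084 0.5981 0.2260; -0.3305 0.2260 0.8168]  S=[0.9051 0.1003; 0.1003 1.2090]  K=[0.5881 -0.1291; 0.1126 0.4846; -0.0979 0.2293]  nu=[1.0755, -4.4436]  x^+=[2.4889, -0.8140, -0.9204]  P^+=[0.2952 -0.0199 -0.2574; -0.0199 0.2918 0.1038; -0.2574 0.1038 0.7491]
step 4: x^-=[2.1114, -1.2269, -0.9975]  P^-=[0.5915 -0.0240 -0.2990; -0.0240 0.5847 0.2387; -0.2990 0.2387 0.7545]  S=[0.8919 0.0882; 0.0882 1.1996]  K=[0.5783 -0.1341; 0.1053 0.4807; -0.0789 0.2359]  nu=[0.2343, -1.8964]  x^+=[2.5010, -2.1137, -1.4633]  P^+=[0.2854 -0.0243 -0.2334; -0.0243 0.2887 0.1112; -0.2334 0.1112 0.6855]
step 5: x^-=[1.9389, -2.8859, -1.6652]  P^-=[0.5719 -0.0269 -0.2698; -0.0269 0.5814 0.2392; -0.2698 0.2392 0.7071]  S=[0.8839 0.0867; 0.0867 1.1969]  K=[0.5697 -0.1331; 0.1036 0.4797; -0.0607 0.2321]  nu=[2.7791, 5.6501]  x^+=[2.7700, 0.1122, -0.5223]  P^+=[0.2769 -0.0251 -0.2144; -0.0251 0.2880 0.1119; -0.2144 0.1119 0.6417]

P_post[2,0] = -0.2144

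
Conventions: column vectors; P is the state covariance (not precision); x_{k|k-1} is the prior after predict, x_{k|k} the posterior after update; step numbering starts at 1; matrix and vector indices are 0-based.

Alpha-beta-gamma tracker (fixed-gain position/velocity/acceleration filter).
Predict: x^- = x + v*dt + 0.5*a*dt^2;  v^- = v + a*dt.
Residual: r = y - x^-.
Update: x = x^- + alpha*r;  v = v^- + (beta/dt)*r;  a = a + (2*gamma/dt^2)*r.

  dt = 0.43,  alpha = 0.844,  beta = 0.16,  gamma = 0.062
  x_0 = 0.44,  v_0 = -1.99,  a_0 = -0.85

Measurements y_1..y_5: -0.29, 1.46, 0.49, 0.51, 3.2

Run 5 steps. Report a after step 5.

step 1: x_pred=-0.4943  r=0.2043  x^+=-0.3219  v^+=-2.2795  a^+=-0.7130
step 2: x_pred=-1.3680  r=2.8280  x^+=1.0188  v^+=-1.5338  a^+=1.1835
step 3: x_pred=0.4687  r=0.0213  x^+=0.4867  v^+=-1.0170  a^+=1.1978
step 4: x_pred=0.1601  r=0.3499  x^+=0.4554  v^+=-0.3717  a^+=1.4324
step 5: x_pred=0.4280  r=2.7720  x^+=2.7676  v^+=1.2757  a^+=3.2914

a_post = 3.2914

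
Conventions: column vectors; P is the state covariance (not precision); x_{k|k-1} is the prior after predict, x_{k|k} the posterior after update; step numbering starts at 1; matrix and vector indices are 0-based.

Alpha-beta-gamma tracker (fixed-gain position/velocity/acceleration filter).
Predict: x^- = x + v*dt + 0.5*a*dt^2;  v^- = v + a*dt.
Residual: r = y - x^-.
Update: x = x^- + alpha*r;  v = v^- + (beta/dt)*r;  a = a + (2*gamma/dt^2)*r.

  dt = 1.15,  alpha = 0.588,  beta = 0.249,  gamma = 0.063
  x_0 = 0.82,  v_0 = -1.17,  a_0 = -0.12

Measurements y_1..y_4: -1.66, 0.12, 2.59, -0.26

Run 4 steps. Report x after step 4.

x_post = 0.2677

step 1: x_pred=-0.6048  r=-1.0551  x^+=-1.2253  v^+=-1.5365  a^+=-0.2205
step 2: x_pred=-3.1380  r=3.2580  x^+=-1.2223  v^+=-1.0846  a^+=0.0899
step 3: x_pred=-2.4102  r=5.0002  x^+=0.5299  v^+=0.1014  a^+=0.5663
step 4: x_pred=1.0209  r=-1.2809  x^+=0.2677  v^+=0.4752  a^+=0.4442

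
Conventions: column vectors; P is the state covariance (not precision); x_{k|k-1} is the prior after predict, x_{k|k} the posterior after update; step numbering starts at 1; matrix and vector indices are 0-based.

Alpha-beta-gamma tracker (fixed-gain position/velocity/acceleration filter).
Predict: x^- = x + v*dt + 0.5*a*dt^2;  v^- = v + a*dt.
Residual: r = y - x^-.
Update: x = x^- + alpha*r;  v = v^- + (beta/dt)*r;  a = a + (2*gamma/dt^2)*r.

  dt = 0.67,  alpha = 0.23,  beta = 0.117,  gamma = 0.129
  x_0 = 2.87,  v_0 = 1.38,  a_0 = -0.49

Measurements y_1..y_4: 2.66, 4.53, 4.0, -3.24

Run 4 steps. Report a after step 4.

step 1: x_pred=3.6846  r=-1.0246  x^+=3.4490  v^+=0.8728  a^+=-1.0789
step 2: x_pred=3.7916  r=0.7384  x^+=3.9614  v^+=0.2789  a^+=-0.6545
step 3: x_pred=4.0013  r=-0.0013  x^+=4.0010  v^+=-0.1599  a^+=-0.6553
step 4: x_pred=3.7469  r=-6.9869  x^+=2.1399  v^+=-1.8190  a^+=-4.6709

a_post = -4.6709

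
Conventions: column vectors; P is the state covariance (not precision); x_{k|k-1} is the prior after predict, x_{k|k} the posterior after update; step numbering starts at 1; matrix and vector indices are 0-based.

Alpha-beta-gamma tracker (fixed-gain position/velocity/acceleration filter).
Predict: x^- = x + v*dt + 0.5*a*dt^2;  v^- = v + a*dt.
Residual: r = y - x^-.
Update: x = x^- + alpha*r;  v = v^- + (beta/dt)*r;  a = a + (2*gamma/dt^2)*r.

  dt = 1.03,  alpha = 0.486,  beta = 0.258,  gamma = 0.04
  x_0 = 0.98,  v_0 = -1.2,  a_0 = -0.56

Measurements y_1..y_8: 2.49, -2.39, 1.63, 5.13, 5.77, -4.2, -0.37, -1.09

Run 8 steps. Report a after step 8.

a_post = -0.2813

step 1: x_pred=-0.5531  r=3.0431  x^+=0.9259  v^+=-1.0146  a^+=-0.3305
step 2: x_pred=-0.2945  r=-2.0955  x^+=-1.3129  v^+=-1.8799  a^+=-0.4886
step 3: x_pred=-3.5083  r=5.1383  x^+=-1.0111  v^+=-1.0960  a^+=-0.1011
step 4: x_pred=-2.1936  r=7.3236  x^+=1.3656  v^+=0.6343  a^+=0.4512
step 5: x_pred=2.2583  r=3.5117  x^+=3.9650  v^+=1.9787  a^+=0.7160
step 6: x_pred=6.3828  r=-10.5828  x^+=1.2396  v^+=0.0653  a^+=-0.0820
step 7: x_pred=1.2633  r=-1.6333  x^+=0.4695  v^+=-0.4283  a^+=-0.2052
step 8: x_pred=-0.0805  r=-1.0095  x^+=-0.5711  v^+=-0.8925  a^+=-0.2813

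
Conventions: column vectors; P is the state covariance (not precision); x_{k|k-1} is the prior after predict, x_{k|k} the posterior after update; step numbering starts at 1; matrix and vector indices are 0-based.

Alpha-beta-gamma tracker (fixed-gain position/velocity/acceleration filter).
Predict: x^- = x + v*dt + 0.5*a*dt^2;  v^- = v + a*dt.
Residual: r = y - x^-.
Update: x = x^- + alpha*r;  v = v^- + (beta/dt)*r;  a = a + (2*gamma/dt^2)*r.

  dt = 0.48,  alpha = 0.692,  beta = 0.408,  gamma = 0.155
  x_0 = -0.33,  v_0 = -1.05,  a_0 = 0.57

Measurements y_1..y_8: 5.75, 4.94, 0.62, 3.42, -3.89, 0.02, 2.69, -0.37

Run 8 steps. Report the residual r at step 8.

step 1: x_pred=-0.7683  r=6.5183  x^+=3.7424  v^+=4.7642  a^+=9.3403
step 2: x_pred=7.1052  r=-2.1652  x^+=5.6069  v^+=7.4072  a^+=6.4271
step 3: x_pred=9.9027  r=-9.2827  x^+=3.4791  v^+=2.6019  a^+=-6.0626
step 4: x_pred=4.0296  r=-0.6096  x^+=3.6077  v^+=-0.8263  a^+=-6.8828
step 5: x_pred=2.4182  r=-6.3082  x^+=-1.9471  v^+=-9.4920  a^+=-15.3704
step 6: x_pred=-8.2739  r=8.2939  x^+=-2.5345  v^+=-9.8200  a^+=-4.2110
step 7: x_pred=-7.7332  r=10.4232  x^+=-0.5204  v^+=-2.9815  a^+=9.8133
step 8: x_pred=-0.8210  r=0.4510  x^+=-0.5089  v^+=2.1122  a^+=10.4201

resid = 0.4510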